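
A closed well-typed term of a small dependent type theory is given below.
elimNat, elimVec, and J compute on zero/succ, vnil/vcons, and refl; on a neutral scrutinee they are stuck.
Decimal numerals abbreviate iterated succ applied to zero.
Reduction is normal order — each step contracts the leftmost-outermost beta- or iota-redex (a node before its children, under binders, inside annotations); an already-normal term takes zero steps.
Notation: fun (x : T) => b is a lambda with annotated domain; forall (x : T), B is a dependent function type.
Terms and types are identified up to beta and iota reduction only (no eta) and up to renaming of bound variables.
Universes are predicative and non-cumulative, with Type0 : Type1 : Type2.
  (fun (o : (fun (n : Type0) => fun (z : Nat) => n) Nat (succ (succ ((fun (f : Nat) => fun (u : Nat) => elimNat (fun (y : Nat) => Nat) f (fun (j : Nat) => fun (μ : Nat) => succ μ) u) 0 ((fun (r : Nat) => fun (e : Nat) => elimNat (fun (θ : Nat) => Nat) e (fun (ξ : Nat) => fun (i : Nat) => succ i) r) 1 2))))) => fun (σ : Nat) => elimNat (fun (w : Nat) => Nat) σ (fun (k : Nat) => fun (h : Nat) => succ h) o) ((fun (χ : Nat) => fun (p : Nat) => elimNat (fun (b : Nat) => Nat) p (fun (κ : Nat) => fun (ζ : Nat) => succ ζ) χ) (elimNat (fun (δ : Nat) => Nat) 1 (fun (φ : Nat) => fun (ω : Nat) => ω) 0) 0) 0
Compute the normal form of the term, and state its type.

normal form:
  1
the term's type:
  Nat
observation: the term reaches its normal form after 13 normal-order steps.


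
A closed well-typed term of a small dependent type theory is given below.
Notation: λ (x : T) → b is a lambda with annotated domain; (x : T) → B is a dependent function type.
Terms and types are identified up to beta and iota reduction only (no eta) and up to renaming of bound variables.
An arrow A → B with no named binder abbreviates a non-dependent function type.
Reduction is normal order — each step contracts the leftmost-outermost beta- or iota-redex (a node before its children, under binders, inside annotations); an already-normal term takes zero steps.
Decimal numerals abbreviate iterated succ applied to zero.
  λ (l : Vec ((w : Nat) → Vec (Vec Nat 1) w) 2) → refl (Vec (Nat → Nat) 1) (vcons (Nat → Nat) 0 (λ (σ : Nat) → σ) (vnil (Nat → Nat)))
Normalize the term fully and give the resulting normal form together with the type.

reduced normal form:
  λ (l : Vec ((w : Nat) → Vec (Vec Nat 1) w) 2) → refl (Vec (Nat → Nat) 1) (vcons (Nat → Nat) 0 (λ (σ : Nat) → σ) (vnil (Nat → Nat)))
the term's type:
  Vec ((l : Nat) → Vec (Vec Nat 1) l) 2 → Eq (Vec (Nat → Nat) 1) (vcons (Nat → Nat) 0 (λ (w : Nat) → w) (vnil (Nat → Nat))) (vcons (Nat → Nat) 0 (λ (σ : Nat) → σ) (vnil (Nat → Nat)))
observation: the term is already in normal form.


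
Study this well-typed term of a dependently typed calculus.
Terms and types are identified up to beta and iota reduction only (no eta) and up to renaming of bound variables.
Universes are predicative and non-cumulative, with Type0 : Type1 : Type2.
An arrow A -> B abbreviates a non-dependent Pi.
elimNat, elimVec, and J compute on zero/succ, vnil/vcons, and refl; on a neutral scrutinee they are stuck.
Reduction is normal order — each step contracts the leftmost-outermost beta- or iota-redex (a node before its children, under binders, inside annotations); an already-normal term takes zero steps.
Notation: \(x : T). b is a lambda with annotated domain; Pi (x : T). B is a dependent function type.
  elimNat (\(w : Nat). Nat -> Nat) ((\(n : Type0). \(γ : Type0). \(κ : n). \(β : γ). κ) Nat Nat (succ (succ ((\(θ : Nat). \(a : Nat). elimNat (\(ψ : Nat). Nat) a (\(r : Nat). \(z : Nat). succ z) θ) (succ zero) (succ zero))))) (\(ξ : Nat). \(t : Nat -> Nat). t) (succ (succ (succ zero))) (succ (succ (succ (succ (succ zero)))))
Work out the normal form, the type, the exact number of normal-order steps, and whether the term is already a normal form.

resulting normal form:
  succ (succ (succ (succ zero)))
the term's type:
  Nat
reduction steps (normal order): 20
term was already normal: no
first contracted redex: an elimNat iota-redex


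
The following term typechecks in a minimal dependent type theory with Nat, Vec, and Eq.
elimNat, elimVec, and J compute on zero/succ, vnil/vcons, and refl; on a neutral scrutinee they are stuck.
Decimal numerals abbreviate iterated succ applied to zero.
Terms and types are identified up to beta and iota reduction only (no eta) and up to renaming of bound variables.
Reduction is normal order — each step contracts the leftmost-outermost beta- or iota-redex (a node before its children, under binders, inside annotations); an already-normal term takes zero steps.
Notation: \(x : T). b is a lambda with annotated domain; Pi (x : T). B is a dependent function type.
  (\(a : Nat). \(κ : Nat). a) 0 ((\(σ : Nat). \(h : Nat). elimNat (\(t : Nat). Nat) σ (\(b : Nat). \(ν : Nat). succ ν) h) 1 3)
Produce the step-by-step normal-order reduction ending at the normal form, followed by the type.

normal-order reduction:
  (\(a : Nat). \(κ : Nat). a) 0 ((\(σ : Nat). \(h : Nat). elimNat (\(t : Nat). Nat) σ (\(b : Nat). \(ν : Nat). succ ν) h) 1 3)
  ~> (\(a : Nat). 0) ((\(κ : Nat). \(σ : Nat). elimNat (\(h : Nat). Nat) κ (\(t : Nat). \(b : Nat). succ b) σ) 1 3)
  ~> 0
type:
  Nat


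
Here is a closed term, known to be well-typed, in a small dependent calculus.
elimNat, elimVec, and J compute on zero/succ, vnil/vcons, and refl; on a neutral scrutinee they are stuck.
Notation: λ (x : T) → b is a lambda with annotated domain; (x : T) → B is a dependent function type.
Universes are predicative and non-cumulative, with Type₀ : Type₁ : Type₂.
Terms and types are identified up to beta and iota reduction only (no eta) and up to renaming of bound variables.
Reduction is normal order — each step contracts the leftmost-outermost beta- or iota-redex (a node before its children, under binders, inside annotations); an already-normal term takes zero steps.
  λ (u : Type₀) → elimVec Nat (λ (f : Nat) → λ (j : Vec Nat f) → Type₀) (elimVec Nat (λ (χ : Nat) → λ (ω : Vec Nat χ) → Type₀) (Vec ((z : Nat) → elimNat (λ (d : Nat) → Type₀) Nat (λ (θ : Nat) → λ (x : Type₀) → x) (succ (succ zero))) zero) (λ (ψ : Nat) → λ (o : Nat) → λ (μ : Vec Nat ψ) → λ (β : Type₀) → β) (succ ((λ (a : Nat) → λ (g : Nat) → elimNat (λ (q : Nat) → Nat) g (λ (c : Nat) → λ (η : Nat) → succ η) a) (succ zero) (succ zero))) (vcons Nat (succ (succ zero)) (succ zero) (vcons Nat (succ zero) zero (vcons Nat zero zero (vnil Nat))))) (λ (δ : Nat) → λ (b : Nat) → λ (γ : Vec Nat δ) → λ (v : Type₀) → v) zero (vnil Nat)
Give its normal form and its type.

normal form:
  λ (u : Type₀) → Vec ((f : Nat) → Nat) zero
type:
  (u : Type₀) → Type₀
observation: the leftmost-outermost redex is an elimVec iota-redex, and normalization takes 24 steps.


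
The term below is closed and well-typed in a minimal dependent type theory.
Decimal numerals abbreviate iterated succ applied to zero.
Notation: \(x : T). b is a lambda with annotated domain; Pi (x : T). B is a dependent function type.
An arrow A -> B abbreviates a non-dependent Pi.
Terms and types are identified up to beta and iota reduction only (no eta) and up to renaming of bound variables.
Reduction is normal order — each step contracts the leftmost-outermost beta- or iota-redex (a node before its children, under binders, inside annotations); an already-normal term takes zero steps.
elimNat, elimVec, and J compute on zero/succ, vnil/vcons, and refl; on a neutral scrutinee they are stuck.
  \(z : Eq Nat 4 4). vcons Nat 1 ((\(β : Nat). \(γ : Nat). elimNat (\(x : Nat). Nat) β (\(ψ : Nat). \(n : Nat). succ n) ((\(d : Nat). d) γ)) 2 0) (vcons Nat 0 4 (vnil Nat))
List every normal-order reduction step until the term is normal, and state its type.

normal-order reduction sequence:
  \(z : Eq Nat 4 4). vcons Nat 1 ((\(β : Nat). \(γ : Nat). elimNat (\(x : Nat). Nat) β (\(ψ : Nat). \(n : Nat). succ n) ((\(d : Nat). d) γ)) 2 0) (vcons Nat 0 4 (vnil Nat))
  ~> \(z : Eq Nat 4 4). vcons Nat 1 ((\(β : Nat). elimNat (\(γ : Nat). Nat) 2 (\(x : Nat). \(ψ : Nat). succ ψ) ((\(n : Nat). n) β)) 0) (vcons Nat 0 4 (vnil Nat))
  ~> \(z : Eq Nat 4 4). vcons Nat 1 (elimNat (\(β : Nat). Nat) 2 (\(γ : Nat). \(x : Nat). succ x) ((\(ψ : Nat). ψ) 0)) (vcons Nat 0 4 (vnil Nat))
  ~> \(z : Eq Nat 4 4). vcons Nat 1 (elimNat (\(β : Nat). Nat) 2 (\(γ : Nat). \(x : Nat). succ x) 0) (vcons Nat 0 4 (vnil Nat))
  ~> \(z : Eq Nat 4 4). vcons Nat 1 2 (vcons Nat 0 4 (vnil Nat))
the term's type:
  Eq Nat 4 4 -> Vec Nat 2


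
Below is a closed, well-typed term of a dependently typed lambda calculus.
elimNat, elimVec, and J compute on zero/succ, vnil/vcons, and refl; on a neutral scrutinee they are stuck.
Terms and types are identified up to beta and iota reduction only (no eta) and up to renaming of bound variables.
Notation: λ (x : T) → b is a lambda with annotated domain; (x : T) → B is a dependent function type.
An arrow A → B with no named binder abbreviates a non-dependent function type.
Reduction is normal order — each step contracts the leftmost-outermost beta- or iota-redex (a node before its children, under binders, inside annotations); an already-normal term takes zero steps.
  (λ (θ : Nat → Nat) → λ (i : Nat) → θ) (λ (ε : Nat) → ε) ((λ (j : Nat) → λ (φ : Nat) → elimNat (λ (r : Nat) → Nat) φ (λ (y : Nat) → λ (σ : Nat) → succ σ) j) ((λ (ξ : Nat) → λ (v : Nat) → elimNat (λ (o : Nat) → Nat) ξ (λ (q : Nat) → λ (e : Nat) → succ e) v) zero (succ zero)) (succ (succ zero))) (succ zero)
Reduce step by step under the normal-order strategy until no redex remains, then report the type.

reduction (normal order):
  (λ (θ : Nat → Nat) → λ (i : Nat) → θ) (λ (ε : Nat) → ε) ((λ (j : Nat) → λ (φ : Nat) → elimNat (λ (r : Nat) → Nat) φ (λ (y : Nat) → λ (σ : Nat) → succ σ) j) ((λ (ξ : Nat) → λ (v : Nat) → elimNat (λ (o : Nat) → Nat) ξ (λ (q : Nat) → λ (e : Nat) → succ e) v) zero (succ zero)) (succ (succ zero))) (succ zero)
  ~> (λ (θ : Nat) → λ (i : Nat) → i) ((λ (ε : Nat) → λ (j : Nat) → elimNat (λ (φ : Nat) → Nat) j (λ (r : Nat) → λ (y : Nat) → succ y) ε) ((λ (σ : Nat) → λ (ξ : Nat) → elimNat (λ (v : Nat) → Nat) σ (λ (o : Nat) → λ (q : Nat) → succ q) ξ) zero (succ zero)) (succ (succ zero))) (succ zero)
  ~> (λ (θ : Nat) → θ) (succ zero)
  ~> succ zero
inferred type:
  Nat


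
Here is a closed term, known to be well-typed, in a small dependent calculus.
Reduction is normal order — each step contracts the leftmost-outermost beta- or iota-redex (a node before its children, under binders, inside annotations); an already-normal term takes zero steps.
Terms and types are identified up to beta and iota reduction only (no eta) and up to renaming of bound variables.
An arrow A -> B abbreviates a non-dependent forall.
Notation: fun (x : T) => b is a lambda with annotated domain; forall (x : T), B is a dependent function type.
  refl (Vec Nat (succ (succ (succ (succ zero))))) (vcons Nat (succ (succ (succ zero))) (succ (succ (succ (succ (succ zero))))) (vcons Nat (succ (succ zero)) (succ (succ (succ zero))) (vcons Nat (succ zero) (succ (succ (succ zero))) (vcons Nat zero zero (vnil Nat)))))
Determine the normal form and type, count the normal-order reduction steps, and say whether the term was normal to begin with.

normal form:
  refl (Vec Nat (succ (succ (succ (succ zero))))) (vcons Nat (succ (succ (succ zero))) (succ (succ (succ (succ (succ zero))))) (vcons Nat (succ (succ zero)) (succ (succ (succ zero))) (vcons Nat (succ zero) (succ (succ (succ zero))) (vcons Nat zero zero (vnil Nat)))))
the term's type:
  Eq (Vec Nat (succ (succ (succ (succ zero))))) (vcons Nat (succ (succ (succ zero))) (succ (succ (succ (succ (succ zero))))) (vcons Nat (succ (succ zero)) (succ (succ (succ zero))) (vcons Nat (succ zero) (succ (succ (succ zero))) (vcons Nat zero zero (vnil Nat))))) (vcons Nat (succ (succ (succ zero))) (succ (succ (succ (succ (succ zero))))) (vcons Nat (succ (succ zero)) (succ (succ (succ zero))) (vcons Nat (succ zero) (succ (succ (succ zero))) (vcons Nat zero zero (vnil Nat)))))
steps to reach normal form (normal order): 0
started in normal form: yes


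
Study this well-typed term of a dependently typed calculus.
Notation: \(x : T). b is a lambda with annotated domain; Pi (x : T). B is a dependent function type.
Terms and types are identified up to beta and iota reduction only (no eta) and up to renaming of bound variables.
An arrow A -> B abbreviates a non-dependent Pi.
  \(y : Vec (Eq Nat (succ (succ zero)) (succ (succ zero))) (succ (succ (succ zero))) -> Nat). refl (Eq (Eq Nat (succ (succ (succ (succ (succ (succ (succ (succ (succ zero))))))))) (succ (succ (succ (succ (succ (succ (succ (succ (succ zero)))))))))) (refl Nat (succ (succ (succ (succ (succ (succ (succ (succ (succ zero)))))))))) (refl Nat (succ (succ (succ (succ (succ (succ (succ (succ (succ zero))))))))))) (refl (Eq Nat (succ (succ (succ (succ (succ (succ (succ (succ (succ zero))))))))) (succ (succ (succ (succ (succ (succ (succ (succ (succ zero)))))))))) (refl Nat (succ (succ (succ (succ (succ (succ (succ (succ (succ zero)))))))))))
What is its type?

type:
  (Vec (Eq Nat (succ (succ zero)) (succ (succ zero))) (succ (succ (succ zero))) -> Nat) -> Eq (Eq (Eq Nat (succ (succ (succ (succ (succ (succ (succ (succ (succ zero))))))))) (succ (succ (succ (succ (succ (succ (succ (succ (succ zero)))))))))) (refl Nat (succ (succ (succ (succ (succ (succ (succ (succ (succ zero)))))))))) (refl Nat (succ (succ (succ (succ (succ (succ (succ (succ (succ zero))))))))))) (refl (Eq Nat (succ (succ (succ (succ (succ (succ (succ (succ (succ zero))))))))) (succ (succ (succ (succ (succ (succ (succ (succ (succ zero)))))))))) (refl Nat (succ (succ (succ (succ (succ (succ (succ (succ (succ zero))))))))))) (refl (Eq Nat (succ (succ (succ (succ (succ (succ (succ (succ (succ zero))))))))) (succ (succ (succ (succ (succ (succ (succ (succ (succ zero)))))))))) (refl Nat (succ (succ (succ (succ (succ (succ (succ (succ (succ zero)))))))))))


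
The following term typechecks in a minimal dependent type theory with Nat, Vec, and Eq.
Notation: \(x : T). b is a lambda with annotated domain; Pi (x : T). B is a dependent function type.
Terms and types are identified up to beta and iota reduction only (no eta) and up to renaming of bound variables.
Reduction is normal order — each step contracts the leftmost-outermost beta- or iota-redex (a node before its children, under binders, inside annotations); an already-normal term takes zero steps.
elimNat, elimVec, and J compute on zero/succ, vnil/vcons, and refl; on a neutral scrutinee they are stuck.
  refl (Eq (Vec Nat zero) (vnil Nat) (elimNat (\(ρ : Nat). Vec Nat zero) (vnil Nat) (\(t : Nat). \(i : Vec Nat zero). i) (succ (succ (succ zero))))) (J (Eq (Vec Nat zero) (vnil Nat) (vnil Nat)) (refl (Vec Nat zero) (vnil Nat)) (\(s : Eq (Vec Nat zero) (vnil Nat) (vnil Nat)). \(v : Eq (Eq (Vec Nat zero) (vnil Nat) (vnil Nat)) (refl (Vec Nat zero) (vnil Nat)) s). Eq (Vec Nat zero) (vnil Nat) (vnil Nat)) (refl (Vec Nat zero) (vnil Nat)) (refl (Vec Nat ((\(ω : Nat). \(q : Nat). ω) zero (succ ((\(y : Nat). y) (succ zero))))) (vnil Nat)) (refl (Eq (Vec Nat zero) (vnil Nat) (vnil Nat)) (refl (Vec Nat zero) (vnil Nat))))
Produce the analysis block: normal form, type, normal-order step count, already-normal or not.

reduced normal form:
  refl (Eq (Vec Nat zero) (vnil Nat) (vnil Nat)) (refl (Vec Nat zero) (vnil Nat))
the term's type:
  Eq (Eq (Vec Nat zero) (vnil Nat) (vnil Nat)) (refl (Vec Nat zero) (vnil Nat)) (refl (Vec Nat zero) (vnil Nat))
reduction steps (normal order): 11
already normal: no
first contracted redex: an elimNat iota-redex


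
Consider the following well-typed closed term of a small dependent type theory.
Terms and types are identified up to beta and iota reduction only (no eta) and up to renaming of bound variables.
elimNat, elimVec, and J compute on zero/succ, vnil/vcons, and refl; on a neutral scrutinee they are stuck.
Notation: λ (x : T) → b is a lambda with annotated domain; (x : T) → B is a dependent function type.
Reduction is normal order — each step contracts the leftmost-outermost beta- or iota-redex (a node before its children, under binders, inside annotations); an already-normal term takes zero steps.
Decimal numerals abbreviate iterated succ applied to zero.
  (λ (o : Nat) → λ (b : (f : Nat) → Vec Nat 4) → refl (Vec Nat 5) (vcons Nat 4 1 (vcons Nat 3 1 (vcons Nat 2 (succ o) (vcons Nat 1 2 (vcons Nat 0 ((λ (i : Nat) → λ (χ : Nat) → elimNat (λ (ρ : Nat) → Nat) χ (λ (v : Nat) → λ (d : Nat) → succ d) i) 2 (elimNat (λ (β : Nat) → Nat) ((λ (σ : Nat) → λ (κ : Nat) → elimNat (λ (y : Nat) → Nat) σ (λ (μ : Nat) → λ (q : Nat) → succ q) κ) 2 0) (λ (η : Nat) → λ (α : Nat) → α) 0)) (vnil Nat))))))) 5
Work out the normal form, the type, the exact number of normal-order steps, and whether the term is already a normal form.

resulting normal form:
  λ (o : (b : Nat) → Vec Nat 4) → refl (Vec Nat 5) (vcons Nat 4 1 (vcons Nat 3 1 (vcons Nat 2 6 (vcons Nat 1 2 (vcons Nat 0 4 (vnil Nat))))))
the term's type:
  (o : (b : Nat) → Vec Nat 4) → Eq (Vec Nat 5) (vcons Nat 4 1 (vcons Nat 3 1 (vcons Nat 2 6 (vcons Nat 1 2 (vcons Nat 0 4 (vnil Nat)))))) (vcons Nat 4 1 (vcons Nat 3 1 (vcons Nat 2 6 (vcons Nat 1 2 (vcons Nat 0 4 (vnil Nat))))))
steps to reach normal form (normal order): 14
term was already normal: no
first contracted redex: a beta-redex


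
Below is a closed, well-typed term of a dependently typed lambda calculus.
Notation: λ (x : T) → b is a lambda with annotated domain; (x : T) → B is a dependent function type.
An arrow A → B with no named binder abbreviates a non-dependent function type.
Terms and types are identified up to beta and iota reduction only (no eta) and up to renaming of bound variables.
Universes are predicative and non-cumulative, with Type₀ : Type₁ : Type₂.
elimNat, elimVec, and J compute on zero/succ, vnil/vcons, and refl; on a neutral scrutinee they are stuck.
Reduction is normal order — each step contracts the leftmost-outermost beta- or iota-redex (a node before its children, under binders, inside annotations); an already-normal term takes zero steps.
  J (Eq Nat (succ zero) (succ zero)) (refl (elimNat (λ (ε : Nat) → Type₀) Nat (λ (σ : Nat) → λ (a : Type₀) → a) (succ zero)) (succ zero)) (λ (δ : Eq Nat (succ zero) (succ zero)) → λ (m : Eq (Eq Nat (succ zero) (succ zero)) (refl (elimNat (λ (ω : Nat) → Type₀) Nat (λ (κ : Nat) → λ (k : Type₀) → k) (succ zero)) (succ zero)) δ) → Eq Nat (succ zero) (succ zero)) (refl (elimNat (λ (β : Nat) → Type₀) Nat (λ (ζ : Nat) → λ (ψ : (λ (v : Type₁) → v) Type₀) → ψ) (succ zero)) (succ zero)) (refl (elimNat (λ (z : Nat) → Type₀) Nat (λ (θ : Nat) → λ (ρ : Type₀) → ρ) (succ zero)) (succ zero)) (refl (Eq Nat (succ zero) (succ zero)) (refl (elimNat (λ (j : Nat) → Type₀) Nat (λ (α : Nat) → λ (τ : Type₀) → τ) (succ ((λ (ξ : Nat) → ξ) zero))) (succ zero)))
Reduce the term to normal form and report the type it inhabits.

resulting normal form:
  refl Nat (succ zero)
type:
  Eq Nat (succ zero) (succ zero)
observation: 5 normal-order steps normalize the term, beginning with a J iota-redex.


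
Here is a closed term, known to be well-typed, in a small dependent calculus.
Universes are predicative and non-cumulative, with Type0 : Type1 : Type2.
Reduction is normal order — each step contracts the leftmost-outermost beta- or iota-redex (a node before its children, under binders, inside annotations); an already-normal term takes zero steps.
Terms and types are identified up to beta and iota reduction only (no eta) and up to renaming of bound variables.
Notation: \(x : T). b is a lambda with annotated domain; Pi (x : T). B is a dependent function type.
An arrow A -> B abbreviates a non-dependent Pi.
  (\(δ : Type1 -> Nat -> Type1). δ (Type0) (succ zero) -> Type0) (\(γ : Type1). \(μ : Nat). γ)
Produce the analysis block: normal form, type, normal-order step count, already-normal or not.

resulting normal form:
  Type0 -> Type0
inferred type:
  Type1
steps to reach normal form (normal order): 3
already normal: no
first contracted redex: a beta-redex


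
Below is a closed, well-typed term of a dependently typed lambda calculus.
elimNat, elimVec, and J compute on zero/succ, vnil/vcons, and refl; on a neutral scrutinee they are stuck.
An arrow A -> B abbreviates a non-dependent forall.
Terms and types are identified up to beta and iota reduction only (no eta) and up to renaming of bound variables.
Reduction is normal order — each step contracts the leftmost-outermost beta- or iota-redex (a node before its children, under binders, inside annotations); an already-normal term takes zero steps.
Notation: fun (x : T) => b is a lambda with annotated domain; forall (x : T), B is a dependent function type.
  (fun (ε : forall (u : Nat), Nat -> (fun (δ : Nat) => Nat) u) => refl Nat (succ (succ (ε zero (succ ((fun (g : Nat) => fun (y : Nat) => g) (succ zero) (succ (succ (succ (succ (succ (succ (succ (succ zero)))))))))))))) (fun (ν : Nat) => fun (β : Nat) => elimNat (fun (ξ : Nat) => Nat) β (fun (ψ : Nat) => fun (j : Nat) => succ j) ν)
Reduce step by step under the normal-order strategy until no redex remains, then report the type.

normal-order reduction sequence:
  (fun (ε : forall (u : Nat), Nat -> (fun (δ : Nat) => Nat) u) => refl Nat (succ (succ (ε zero (succ ((fun (g : Nat) => fun (y : Nat) => g) (succ zero) (succ (succ (succ (succ (succ (succ (succ (succ zero)))))))))))))) (fun (ν : Nat) => fun (β : Nat) => elimNat (fun (ξ : Nat) => Nat) β (fun (ψ : Nat) => fun (j : Nat) => succ j) ν)
  ~> refl Nat (succ (succ ((fun (ε : Nat) => fun (u : Nat) => elimNat (fun (δ : Nat) => Nat) u (fun (g : Nat) => fun (y : Nat) => succ y) ε) zero (succ ((fun (ν : Nat) => fun (β : Nat) => ν) (succ zero) (succ (succ (succ (succ (succ (succ (succ (succ zero)))))))))))))
  ~> refl Nat (succ (succ ((fun (ε : Nat) => elimNat (fun (u : Nat) => Nat) ε (fun (δ : Nat) => fun (g : Nat) => succ g) zero) (succ ((fun (y : Nat) => fun (ν : Nat) => y) (succ zero) (succ (succ (succ (succ (succ (succ (succ (succ zero)))))))))))))
  ~> refl Nat (succ (succ (elimNat (fun (ε : Nat) => Nat) (succ ((fun (u : Nat) => fun (δ : Nat) => u) (succ zero) (succ (succ (succ (succ (succ (succ (succ (succ zero)))))))))) (fun (g : Nat) => fun (y : Nat) => succ y) zero)))
  ~> refl Nat (succ (succ (succ ((fun (ε : Nat) => fun (u : Nat) => ε) (succ zero) (succ (succ (succ (succ (succ (succ (succ (succ zero))))))))))))
  ~> refl Nat (succ (succ (succ ((fun (ε : Nat) => succ zero) (succ (succ (succ (succ (succ (succ (succ (succ zero))))))))))))
  ~> refl Nat (succ (succ (succ (succ zero))))
inferred type:
  Eq Nat (succ (succ (succ (succ zero)))) (succ (succ (succ (succ zero))))


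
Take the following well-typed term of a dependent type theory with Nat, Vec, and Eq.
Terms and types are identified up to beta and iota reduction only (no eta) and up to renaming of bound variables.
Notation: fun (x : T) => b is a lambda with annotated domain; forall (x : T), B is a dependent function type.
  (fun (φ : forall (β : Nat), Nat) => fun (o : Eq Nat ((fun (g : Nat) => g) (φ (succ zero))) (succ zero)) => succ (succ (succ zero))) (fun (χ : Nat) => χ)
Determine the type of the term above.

the term's type:
  forall (φ : Eq Nat (succ zero) (succ zero)), Nat


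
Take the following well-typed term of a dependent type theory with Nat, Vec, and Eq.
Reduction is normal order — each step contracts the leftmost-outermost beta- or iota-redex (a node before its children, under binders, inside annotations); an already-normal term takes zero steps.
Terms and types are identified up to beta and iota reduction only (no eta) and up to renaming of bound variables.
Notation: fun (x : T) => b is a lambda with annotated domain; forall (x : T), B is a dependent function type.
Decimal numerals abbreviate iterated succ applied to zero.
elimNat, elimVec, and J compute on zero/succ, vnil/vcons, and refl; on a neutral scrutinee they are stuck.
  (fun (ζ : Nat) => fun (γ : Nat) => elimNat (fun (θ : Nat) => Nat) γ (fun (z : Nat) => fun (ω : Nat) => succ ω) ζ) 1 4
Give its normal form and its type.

normal form:
  5
inferred type:
  Nat
observation: contracting a beta-redex first, the term normalizes in 6 steps.


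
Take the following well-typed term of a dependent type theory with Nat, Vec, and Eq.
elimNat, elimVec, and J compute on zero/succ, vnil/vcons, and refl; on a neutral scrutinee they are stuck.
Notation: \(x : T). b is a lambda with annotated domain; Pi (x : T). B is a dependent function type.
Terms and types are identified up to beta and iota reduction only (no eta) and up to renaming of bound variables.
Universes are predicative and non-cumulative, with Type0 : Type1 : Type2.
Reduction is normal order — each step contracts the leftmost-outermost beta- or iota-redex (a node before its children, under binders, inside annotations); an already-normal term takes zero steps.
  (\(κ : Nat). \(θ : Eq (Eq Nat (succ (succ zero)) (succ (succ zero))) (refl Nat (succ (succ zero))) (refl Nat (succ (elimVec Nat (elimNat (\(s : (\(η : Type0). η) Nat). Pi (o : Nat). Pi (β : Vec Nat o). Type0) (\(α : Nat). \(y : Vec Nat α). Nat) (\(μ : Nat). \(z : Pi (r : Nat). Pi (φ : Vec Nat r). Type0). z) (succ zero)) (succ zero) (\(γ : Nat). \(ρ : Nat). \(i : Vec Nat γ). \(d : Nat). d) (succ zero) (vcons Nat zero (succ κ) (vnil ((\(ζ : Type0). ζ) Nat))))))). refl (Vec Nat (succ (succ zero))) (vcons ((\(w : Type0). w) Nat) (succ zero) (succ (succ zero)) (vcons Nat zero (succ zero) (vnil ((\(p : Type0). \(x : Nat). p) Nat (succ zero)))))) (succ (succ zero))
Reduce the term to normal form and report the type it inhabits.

normal form:
  \(κ : Eq (Eq Nat (succ (succ zero)) (succ (succ zero))) (refl Nat (succ (succ zero))) (refl Nat (succ (succ zero)))). refl (Vec Nat (succ (succ zero))) (vcons Nat (succ zero) (succ (succ zero)) (vcons Nat zero (succ zero) (vnil Nat)))
the term's type:
  Pi (κ : Eq (Eq Nat (succ (succ zero)) (succ (succ zero))) (refl Nat (succ (succ zero))) (refl Nat (succ (succ zero)))). Eq (Vec Nat (succ (succ zero))) (vcons Nat (succ zero) (succ (succ zero)) (vcons Nat zero (succ zero) (vnil Nat))) (vcons Nat (succ zero) (succ (succ zero)) (vcons Nat zero (succ zero) (vnil Nat)))


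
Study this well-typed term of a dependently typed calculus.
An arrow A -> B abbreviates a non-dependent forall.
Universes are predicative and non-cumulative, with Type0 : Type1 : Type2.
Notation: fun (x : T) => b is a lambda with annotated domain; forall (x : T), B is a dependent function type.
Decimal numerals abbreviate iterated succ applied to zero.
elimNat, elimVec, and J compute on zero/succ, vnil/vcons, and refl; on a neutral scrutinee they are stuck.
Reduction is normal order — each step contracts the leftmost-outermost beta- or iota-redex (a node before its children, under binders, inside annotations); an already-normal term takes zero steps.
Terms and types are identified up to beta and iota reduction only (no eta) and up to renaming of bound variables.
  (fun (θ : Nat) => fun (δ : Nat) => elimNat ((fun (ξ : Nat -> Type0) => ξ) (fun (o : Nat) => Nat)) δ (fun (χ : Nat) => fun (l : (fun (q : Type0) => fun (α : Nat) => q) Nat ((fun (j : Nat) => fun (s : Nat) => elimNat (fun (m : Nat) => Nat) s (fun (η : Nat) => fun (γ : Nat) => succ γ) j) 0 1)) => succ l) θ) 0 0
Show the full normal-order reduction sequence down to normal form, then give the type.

reduction (normal order):
  (fun (θ : Nat) => fun (δ : Nat) => elimNat ((fun (ξ : Nat -> Type0) => ξ) (fun (o : Nat) => Nat)) δ (fun (χ : Nat) => fun (l : (fun (q : Type0) => fun (α : Nat) => q) Nat ((fun (j : Nat) => fun (s : Nat) => elimNat (fun (m : Nat) => Nat) s (fun (η : Nat) => fun (γ : Nat) => succ γ) j) 0 1)) => succ l) θ) 0 0
  ~> (fun (θ : Nat) => elimNat ((fun (δ : Nat -> Type0) => δ) (fun (ξ : Nat) => Nat)) θ (fun (o : Nat) => fun (χ : (fun (l : Type0) => fun (q : Nat) => l) Nat ((fun (α : Nat) => fun (j : Nat) => elimNat (fun (s : Nat) => Nat) j (fun (m : Nat) => fun (η : Nat) => succ η) α) 0 1)) => succ χ) 0) 0
  ~> elimNat ((fun (θ : Nat -> Type0) => θ) (fun (δ : Nat) => Nat)) 0 (fun (ξ : Nat) => fun (o : (fun (χ : Type0) => fun (l : Nat) => χ) Nat ((fun (q : Nat) => fun (α : Nat) => elimNat (fun (j : Nat) => Nat) α (fun (s : Nat) => fun (m : Nat) => succ m) q) 0 1)) => succ o) 0
  ~> 0
inferred type:
  Nat


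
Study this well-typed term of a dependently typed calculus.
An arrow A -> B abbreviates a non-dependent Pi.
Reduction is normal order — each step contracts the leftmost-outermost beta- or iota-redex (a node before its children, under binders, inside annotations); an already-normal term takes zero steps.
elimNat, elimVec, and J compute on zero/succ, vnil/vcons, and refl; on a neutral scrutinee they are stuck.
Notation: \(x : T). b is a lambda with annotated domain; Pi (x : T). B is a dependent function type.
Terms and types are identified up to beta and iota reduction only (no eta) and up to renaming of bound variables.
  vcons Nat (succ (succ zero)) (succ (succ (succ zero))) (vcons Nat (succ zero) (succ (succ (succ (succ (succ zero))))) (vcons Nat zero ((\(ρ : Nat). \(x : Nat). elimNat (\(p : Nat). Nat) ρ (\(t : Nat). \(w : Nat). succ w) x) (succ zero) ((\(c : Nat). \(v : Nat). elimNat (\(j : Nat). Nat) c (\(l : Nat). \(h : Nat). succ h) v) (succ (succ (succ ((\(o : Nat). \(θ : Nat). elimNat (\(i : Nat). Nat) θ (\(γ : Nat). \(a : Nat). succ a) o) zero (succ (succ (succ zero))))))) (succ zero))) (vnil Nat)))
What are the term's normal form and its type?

resulting normal form:
  vcons Nat (succ (succ zero)) (succ (succ (succ zero))) (vcons Nat (succ zero) (succ (succ (succ (succ (succ zero))))) (vcons Nat zero (succ (succ (succ (succ (succ (succ (succ (succ zero)))))))) (vnil Nat)))
type:
  Vec Nat (succ (succ (succ zero)))
observation: contracting a beta-redex first, the term normalizes in 33 steps.


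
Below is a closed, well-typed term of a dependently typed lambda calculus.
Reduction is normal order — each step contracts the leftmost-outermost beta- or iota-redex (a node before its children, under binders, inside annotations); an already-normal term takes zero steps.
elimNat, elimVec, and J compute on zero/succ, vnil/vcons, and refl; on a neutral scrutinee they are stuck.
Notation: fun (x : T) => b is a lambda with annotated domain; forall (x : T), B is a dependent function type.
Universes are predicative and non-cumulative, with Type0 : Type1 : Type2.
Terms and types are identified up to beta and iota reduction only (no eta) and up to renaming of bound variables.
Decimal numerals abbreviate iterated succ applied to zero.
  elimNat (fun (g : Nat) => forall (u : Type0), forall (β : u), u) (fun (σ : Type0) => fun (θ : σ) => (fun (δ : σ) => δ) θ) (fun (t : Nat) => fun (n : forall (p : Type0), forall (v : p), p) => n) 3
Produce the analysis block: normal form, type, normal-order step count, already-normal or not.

normal form:
  fun (g : Type0) => fun (u : g) => u
type:
  forall (g : Type0), forall (u : g), g
steps to reach normal form (normal order): 11
already normal: no
first redex: an elimNat iota-redex


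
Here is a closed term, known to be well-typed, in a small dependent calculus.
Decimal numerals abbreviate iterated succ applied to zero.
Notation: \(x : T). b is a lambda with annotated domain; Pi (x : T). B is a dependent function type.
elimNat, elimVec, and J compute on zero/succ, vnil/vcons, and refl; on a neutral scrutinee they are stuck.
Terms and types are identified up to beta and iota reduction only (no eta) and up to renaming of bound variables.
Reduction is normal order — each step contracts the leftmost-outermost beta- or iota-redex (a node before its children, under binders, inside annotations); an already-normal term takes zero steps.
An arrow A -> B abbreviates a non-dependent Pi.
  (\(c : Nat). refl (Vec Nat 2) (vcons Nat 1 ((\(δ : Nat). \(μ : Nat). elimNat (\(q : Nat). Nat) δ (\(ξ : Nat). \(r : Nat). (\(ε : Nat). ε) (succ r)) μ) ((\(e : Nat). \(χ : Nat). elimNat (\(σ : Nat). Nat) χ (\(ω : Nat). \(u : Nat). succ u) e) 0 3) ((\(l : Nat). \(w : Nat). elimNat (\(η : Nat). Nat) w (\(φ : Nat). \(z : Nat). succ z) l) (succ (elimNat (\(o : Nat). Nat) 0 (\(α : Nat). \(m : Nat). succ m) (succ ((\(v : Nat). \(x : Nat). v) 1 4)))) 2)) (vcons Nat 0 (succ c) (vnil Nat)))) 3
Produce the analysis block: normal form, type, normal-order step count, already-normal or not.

reduced normal form:
  refl (Vec Nat 2) (vcons Nat 1 8 (vcons Nat 0 4 (vnil Nat)))
inferred type:
  Eq (Vec Nat 2) (vcons Nat 1 8 (vcons Nat 0 4 (vnil Nat))) (vcons Nat 1 8 (vcons Nat 0 4 (vnil Nat)))
reduction steps (normal order): 44
already normal: no
first contracted redex: a beta-redex


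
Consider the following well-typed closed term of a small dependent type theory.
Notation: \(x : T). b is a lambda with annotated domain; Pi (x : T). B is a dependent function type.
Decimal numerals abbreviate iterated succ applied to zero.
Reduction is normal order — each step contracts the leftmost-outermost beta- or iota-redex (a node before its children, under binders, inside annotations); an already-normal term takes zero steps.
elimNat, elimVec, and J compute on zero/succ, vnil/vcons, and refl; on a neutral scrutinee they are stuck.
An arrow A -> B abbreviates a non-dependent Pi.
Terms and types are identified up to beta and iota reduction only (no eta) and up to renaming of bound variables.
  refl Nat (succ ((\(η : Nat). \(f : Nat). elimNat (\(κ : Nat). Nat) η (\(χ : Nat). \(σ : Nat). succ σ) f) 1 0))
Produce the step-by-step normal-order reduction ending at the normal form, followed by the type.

normal-order reduction sequence:
  refl Nat (succ ((\(η : Nat). \(f : Nat). elimNat (\(κ : Nat). Nat) η (\(χ : Nat). \(σ : Nat). succ σ) f) 1 0))
  ~> refl Nat (succ ((\(η : Nat). elimNat (\(f : Nat). Nat) 1 (\(κ : Nat). \(χ : Nat). succ χ) η) 0))
  ~> refl Nat (succ (elimNat (\(η : Nat). Nat) 1 (\(f : Nat). \(κ : Nat). succ κ) 0))
  ~> refl Nat 2
type:
  Eq Nat 2 2


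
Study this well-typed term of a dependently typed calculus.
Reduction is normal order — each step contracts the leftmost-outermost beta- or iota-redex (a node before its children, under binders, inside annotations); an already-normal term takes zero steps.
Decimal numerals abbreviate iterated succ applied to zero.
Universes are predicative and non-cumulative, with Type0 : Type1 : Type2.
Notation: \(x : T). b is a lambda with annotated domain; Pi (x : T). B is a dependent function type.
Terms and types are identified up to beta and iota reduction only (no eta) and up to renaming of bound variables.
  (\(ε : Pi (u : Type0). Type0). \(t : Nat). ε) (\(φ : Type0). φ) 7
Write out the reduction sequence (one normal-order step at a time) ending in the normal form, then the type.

normal-order reduction:
  (\(ε : Pi (u : Type0). Type0). \(t : Nat). ε) (\(φ : Type0). φ) 7
  ~> (\(ε : Nat). \(u : Type0). u) 7
  ~> \(ε : Type0). ε
the term's type:
  Pi (ε : Type0). Type0


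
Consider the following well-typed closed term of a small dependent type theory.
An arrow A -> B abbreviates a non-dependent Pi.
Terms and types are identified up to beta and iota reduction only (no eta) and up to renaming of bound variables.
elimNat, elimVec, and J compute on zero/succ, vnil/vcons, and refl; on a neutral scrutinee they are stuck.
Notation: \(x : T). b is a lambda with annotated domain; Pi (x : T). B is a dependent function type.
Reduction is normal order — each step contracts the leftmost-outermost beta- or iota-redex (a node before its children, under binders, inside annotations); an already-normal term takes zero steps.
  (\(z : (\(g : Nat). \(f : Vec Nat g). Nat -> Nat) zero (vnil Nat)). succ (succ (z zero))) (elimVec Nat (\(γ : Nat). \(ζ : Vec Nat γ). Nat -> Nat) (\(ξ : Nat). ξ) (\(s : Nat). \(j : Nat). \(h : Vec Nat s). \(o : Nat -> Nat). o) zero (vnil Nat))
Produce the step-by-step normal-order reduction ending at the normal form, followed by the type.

normal-order reduction sequence:
  (\(z : (\(g : Nat). \(f : Vec Nat g). Nat -> Nat) zero (vnil Nat)). succ (succ (z zero))) (elimVec Nat (\(γ : Nat). \(ζ : Vec Nat γ). Nat -> Nat) (\(ξ : Nat). ξ) (\(s : Nat). \(j : Nat). \(h : Vec Nat s). \(o : Nat -> Nat). o) zero (vnil Nat))
  ~> succ (succ (elimVec Nat (\(z : Nat). \(g : Vec Nat z). Nat -> Nat) (\(f : Nat). f) (\(γ : Nat). \(ζ : Nat). \(ξ : Vec Nat γ). \(s : Nat -> Nat). s) zero (vnil Nat) zero))
  ~> succ (succ ((\(z : Nat). z) zero))
  ~> succ (succ zero)
type:
  Nat


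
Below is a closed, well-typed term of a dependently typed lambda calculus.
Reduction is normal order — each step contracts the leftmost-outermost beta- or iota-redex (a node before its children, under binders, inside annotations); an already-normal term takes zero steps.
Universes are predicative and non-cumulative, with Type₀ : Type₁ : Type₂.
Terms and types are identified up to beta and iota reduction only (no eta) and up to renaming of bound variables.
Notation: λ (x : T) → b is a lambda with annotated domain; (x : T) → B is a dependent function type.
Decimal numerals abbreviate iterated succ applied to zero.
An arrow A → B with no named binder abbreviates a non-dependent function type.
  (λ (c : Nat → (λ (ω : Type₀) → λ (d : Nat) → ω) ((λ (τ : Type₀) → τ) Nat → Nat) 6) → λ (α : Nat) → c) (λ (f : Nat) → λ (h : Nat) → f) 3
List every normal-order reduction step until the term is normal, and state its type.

reduction (normal order):
  (λ (c : Nat → (λ (ω : Type₀) → λ (d : Nat) → ω) ((λ (τ : Type₀) → τ) Nat → Nat) 6) → λ (α : Nat) → c) (λ (f : Nat) → λ (h : Nat) → f) 3
  ~> (λ (c : Nat) → λ (ω : Nat) → λ (d : Nat) → ω) 3
  ~> λ (c : Nat) → λ (ω : Nat) → c
type:
  Nat → Nat → Nat


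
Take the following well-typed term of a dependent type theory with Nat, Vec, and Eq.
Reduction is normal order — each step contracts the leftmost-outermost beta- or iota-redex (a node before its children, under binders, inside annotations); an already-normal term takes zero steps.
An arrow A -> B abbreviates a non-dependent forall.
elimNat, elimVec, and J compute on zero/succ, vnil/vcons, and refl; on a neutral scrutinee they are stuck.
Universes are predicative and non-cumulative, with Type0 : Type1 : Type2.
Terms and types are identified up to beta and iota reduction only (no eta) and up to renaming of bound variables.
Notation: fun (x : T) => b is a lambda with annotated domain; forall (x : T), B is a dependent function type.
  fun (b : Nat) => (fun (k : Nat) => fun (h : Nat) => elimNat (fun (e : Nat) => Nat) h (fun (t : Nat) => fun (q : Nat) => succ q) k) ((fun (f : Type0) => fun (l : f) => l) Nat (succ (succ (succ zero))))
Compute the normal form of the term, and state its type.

resulting normal form:
  fun (b : Nat) => fun (k : Nat) => succ (succ (succ k))
the term's type:
  Nat -> Nat -> Nat
observation: 13 normal-order steps separate the term from its normal form.


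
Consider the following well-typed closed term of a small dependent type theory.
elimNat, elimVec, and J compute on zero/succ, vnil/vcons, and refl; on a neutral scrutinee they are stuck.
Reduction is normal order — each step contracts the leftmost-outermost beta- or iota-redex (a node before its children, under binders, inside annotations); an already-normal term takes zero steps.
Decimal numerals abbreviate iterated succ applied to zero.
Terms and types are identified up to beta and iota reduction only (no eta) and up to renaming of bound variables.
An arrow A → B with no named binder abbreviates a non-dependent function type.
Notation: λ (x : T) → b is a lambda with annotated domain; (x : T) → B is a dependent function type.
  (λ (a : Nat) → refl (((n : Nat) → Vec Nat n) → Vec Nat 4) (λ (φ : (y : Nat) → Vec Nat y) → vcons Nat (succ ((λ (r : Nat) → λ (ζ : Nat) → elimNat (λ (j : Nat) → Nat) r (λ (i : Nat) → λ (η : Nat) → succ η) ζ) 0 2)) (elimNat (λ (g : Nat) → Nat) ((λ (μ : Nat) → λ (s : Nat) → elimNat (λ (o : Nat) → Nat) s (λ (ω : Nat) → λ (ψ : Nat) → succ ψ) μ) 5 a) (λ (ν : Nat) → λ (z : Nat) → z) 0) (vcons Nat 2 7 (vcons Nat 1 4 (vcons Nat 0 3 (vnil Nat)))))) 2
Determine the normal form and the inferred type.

resulting normal form:
  refl (((a : Nat) → Vec Nat a) → Vec Nat 4) (λ (n : (φ : Nat) → Vec Nat φ) → vcons Nat 3 7 (vcons Nat 2 7 (vcons Nat 1 4 (vcons Nat 0 3 (vnil Nat)))))
type:
  Eq (((a : Nat) → Vec Nat a) → Vec Nat 4) (λ (n : (φ : Nat) → Vec Nat φ) → vcons Nat 3 7 (vcons Nat 2 7 (vcons Nat 1 4 (vcons Nat 0 3 (vnil Nat))))) (λ (y : (r : Nat) → Vec Nat r) → vcons Nat 3 7 (vcons Nat 2 7 (vcons Nat 1 4 (vcons Nat 0 3 (vnil Nat)))))
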